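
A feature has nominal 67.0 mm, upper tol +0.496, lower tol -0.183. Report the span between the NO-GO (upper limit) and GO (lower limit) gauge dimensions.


GO = nominal - lower_tol (smallest hole = maximum material condition)
GO = 67.0 - 0.183 = 66.817
NO-GO = nominal + upper_tol (largest hole = least material condition)
NO-GO = 67.0 + 0.496 = 67.496
spread = NO-GO - GO = 67.496 - 66.817 = 0.6790

0.6790


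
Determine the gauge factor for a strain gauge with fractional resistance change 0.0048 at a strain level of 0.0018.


GF = (dR/R) / epsilon
= 0.0048 / 0.0018
= 2.6667

2.6667


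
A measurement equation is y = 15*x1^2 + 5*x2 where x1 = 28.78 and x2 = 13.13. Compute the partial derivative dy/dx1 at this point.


y = 15*x1^2 + 5*x2
dy/dx1 = 2*15*x1
Evaluate at x1 = 28.78: c1 = 30 * 28.78
c1 = 863.4000

863.4000


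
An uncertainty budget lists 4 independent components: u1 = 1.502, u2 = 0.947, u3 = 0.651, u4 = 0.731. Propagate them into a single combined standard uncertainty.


uc = sqrt(1.502^2 + 0.947^2 + 0.651^2 + 0.731^2)
uc = sqrt(4.110975)
uc = 2.0276

2.0276


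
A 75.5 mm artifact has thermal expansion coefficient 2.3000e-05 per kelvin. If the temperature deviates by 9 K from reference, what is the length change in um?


dL = L * alpha * dT
= 75.5 * 2.3000e-05 * 9
= 0.0156285 mm
dL_um = 0.0156285 * 1000 = 15.6285 um

15.6285


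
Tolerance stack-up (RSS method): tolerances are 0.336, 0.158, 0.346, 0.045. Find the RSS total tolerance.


RSS = sqrt(0.336^2 + 0.158^2 + 0.346^2 + 0.045^2)
= sqrt(0.259601)
= 0.5095

0.5095


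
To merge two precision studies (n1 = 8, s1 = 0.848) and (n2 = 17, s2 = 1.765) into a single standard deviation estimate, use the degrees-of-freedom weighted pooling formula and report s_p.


s_p = sqrt(((n1-1)*s1^2 + (n2-1)*s2^2) / (n1+n2-2))
numerator = (8-1)*0.848^2 + (17-1)*1.765^2 = 5.033728 + 49.8436 = 54.877328
denominator = 8 + 17 - 2 = 23
s_p^2 = 54.877328 / 23 = 2.3859708
s_p = sqrt(2.3859708) = 1.5447

1.5447


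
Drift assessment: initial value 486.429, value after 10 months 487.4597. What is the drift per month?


rate = (v2 - v1) / months
= (487.4597 - 486.429) / 10
= 1.0307 / 10
= 0.1031

0.1031


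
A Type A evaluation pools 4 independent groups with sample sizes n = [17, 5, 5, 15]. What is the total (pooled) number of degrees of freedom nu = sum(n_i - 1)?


nu = sum_i (n_i - 1)
nu = ((17 - 1) + (5 - 1) + (5 - 1) + (15 - 1))
nu = 16 + 4 + 4 + 14
nu = 38

38


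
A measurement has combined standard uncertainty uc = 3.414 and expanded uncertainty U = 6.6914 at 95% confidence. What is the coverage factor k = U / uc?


k = U / uc
k = 6.6914 / 3.414
k = 1.96

1.96


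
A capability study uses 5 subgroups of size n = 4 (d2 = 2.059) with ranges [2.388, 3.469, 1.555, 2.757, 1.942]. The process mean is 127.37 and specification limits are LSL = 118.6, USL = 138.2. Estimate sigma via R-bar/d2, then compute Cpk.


R_bar = (2.388 + 3.469 + 1.555 + 2.757 + 1.942) / 5 = 2.4222
sigma = R_bar / d2 = 2.4222 / 2.059 = 1.1763963
Cp = (USL - LSL)/(6*sigma) = (138.2 - 118.6)/(6*1.1763963) = 2.7768
Cpu = (138.2 - 127.37)/(3*1.1763963) = 3.0687
Cpl = (127.37 - 118.6)/(3*1.1763963) = 2.4850
Cpk = min(Cpu, Cpl) = 2.4850

2.4850


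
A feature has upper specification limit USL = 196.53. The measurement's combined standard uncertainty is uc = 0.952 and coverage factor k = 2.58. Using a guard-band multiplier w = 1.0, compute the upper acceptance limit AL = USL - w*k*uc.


U = k * uc = 2.58 * 0.952 = 2.45616
guard band g = w * U = 1.0 * 2.45616 = 2.45616
AL = USL - g = 196.53 - 2.45616
AL = 194.0738

194.0738


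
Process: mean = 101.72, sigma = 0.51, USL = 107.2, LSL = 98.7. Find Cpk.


Cpu = (USL - mean) / (3*sigma) = (107.2 - 101.72) / (3*0.51) = 3.5817
Cpl = (mean - LSL) / (3*sigma) = (101.72 - 98.7) / (3*0.51) = 1.9739
Cpk = min(Cpu, Cpl) = 1.9739

1.9739


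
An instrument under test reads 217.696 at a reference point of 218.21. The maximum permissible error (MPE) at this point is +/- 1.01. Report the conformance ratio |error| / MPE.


e = indication - reference = 217.696 - 218.21 = -0.5140
|e| = 0.5140
ratio = |e| / MPE = 0.5140 / 1.01
ratio = 0.5089

0.5089


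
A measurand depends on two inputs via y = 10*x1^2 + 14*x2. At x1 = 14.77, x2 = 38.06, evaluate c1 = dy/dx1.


y = 10*x1^2 + 14*x2
dy/dx1 = 2*10*x1
Evaluate at x1 = 14.77: c1 = 20 * 14.77
c1 = 295.4000

295.4000


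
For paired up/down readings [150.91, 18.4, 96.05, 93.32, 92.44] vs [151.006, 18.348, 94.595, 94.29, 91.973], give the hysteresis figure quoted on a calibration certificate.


|150.91 - 151.006| = 0.0960
|18.4 - 18.348| = 0.0520
|96.05 - 94.595| = 1.4550
|93.32 - 94.29| = 0.9700
|92.44 - 91.973| = 0.4670
hysteresis = max(diffs) = 1.4550

1.4550


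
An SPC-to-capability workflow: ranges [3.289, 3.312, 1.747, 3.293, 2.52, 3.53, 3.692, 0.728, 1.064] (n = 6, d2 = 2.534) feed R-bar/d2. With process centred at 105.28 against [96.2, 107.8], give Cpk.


R_bar = (3.289 + 3.312 + 1.747 + 3.293 + 2.52 + 3.53 + 3.692 + 0.728 + 1.064) / 9 = 2.575
sigma = R_bar / d2 = 2.575 / 2.534 = 1.01618
Cp = (USL - LSL)/(6*sigma) = (107.8 - 96.2)/(6*1.01618) = 1.9026
Cpu = (107.8 - 105.28)/(3*1.01618) = 0.8266
Cpl = (105.28 - 96.2)/(3*1.01618) = 2.9785
Cpk = min(Cpu, Cpl) = 0.8266

0.8266


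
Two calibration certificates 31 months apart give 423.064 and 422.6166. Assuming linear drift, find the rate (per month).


rate = (v2 - v1) / months
= (422.6166 - 423.064) / 31
= -0.4474 / 31
= -0.0144

-0.0144


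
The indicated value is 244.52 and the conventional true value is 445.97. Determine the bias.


Systematic error = measured - true
= 244.52 - 445.97
= -201.4500

-201.4500


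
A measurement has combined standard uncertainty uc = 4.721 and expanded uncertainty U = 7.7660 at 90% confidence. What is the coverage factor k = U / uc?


k = U / uc
k = 7.7660 / 4.721
k = 1.645

1.645


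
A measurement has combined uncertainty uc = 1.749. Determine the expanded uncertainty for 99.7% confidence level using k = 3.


U = k * uc
U = 3 * 1.749
U = 5.2470

5.2470


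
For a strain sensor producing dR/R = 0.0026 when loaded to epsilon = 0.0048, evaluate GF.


GF = (dR/R) / epsilon
= 0.0026 / 0.0048
= 0.5417

0.5417


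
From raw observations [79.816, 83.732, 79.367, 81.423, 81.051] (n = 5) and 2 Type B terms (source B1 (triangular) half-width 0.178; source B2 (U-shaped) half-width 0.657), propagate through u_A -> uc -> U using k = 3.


mean = (79.816 + 83.732 + 79.367 + 81.423 + 81.051) / 5 = 81.0778
s = sqrt(sum((x - mean)^2)/(n-1)) = 1.7090666
u_A = s / sqrt(n) = 1.7090666 / sqrt(5) = 0.76431782
u_B1 = 0.178 / sqrt(6) = 0.072668196
u_B2 = 0.657 / sqrt(2) = 0.46456916
uc = sqrt(0.76431782^2 + 0.072668196^2 + 0.46456916^2) = 0.89737779
U = k * uc = 3 * 0.89737779
U = 2.6921

2.6921


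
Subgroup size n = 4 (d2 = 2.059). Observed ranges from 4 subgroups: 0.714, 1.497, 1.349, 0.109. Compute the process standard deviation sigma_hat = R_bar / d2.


R_bar = (0.714 + 1.497 + 1.349 + 0.109) / 4
R_bar = 3.669 / 4 = 0.91725
sigma_hat = R_bar / d2 = 0.91725 / 2.059 = 0.4455

0.4455


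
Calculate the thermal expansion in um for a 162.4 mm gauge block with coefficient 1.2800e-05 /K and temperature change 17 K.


dL = L * alpha * dT
= 162.4 * 1.2800e-05 * 17
= 0.0353382 mm
dL_um = 0.0353382 * 1000 = 35.3382 um

35.3382


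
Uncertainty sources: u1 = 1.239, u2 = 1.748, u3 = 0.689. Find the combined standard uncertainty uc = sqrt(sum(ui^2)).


uc = sqrt(1.239^2 + 1.748^2 + 0.689^2)
uc = sqrt(5.065346)
uc = 2.2506

2.2506


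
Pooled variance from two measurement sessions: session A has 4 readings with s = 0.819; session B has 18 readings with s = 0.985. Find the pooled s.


s_p = sqrt(((n1-1)*s1^2 + (n2-1)*s2^2) / (n1+n2-2))
numerator = (4-1)*0.819^2 + (18-1)*0.985^2 = 2.012283 + 16.493825 = 18.506108
denominator = 4 + 18 - 2 = 20
s_p^2 = 18.506108 / 20 = 0.9253054
s_p = sqrt(0.9253054) = 0.9619

0.9619


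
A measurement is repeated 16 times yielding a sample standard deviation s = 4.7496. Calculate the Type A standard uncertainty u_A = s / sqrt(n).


u_A = s / sqrt(n)
u_A = 4.7496 / sqrt(16)
u_A = 4.7496 / 4
u_A = 1.1874

1.1874


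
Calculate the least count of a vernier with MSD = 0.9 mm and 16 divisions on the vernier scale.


LC = MSD / n_div
= 0.9 / 16
= 0.0563

0.0563


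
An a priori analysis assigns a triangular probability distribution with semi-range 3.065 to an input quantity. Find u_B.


u_B = half_width / sqrt(6)
u_B = 3.065 / 2.4494897
u_B = 1.2513

1.2513


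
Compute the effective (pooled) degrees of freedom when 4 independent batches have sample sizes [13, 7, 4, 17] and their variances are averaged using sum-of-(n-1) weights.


nu = sum_i (n_i - 1)
nu = ((13 - 1) + (7 - 1) + (4 - 1) + (17 - 1))
nu = 12 + 6 + 3 + 16
nu = 37

37


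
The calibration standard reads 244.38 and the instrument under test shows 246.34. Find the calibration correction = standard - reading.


Correction = standard - reading
= 244.38 - 246.34
= -1.9600

-1.9600


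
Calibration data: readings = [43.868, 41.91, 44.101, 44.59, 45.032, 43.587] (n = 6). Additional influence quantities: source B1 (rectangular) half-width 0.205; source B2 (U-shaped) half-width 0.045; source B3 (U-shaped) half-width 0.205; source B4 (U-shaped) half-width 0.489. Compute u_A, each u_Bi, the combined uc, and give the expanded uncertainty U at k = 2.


mean = (43.868 + 41.91 + 44.101 + 44.59 + 45.032 + 43.587) / 6 = 43.848
s = sqrt(sum((x - mean)^2)/(n-1)) = 1.080814
u_A = s / sqrt(n) = 1.080814 / sqrt(6) = 0.44124047
u_B1 = 0.205 / sqrt(3) = 0.11835681
u_B2 = 0.045 / sqrt(2) = 0.031819805
u_B3 = 0.205 / sqrt(2) = 0.14495689
u_B4 = 0.489 / sqrt(2) = 0.34577522
uc = sqrt(0.44124047^2 + 0.11835681^2 + 0.031819805^2 + 0.14495689^2 + 0.34577522^2) = 0.59185048
U = k * uc = 2 * 0.59185048
U = 1.1837

1.1837


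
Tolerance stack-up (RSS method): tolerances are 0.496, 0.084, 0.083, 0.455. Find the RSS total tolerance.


RSS = sqrt(0.496^2 + 0.084^2 + 0.083^2 + 0.455^2)
= sqrt(0.466986)
= 0.6834

0.6834


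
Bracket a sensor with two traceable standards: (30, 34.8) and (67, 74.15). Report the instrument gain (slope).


slope = (y2 - y1) / (x2 - x1)
= (74.15 - 34.8) / (67 - 30)
= 39.3500 / 37
= 1.0635

1.0635


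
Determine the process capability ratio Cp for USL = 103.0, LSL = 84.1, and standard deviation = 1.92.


Cp = (USL - LSL) / (6 * sigma)
= (103.0 - 84.1) / (6 * 1.92)
= 18.9000 / 11.5200
= 1.6406

1.6406


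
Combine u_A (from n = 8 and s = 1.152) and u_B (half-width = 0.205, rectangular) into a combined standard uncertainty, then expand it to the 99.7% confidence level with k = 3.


u_A = s / sqrt(n) = 1.152 / sqrt(8) = 0.40729351
u_B = half_width / sqrt(3) = 0.205 / sqrt(3) = 0.11835681
uc = sqrt(u_A^2 + u_B^2) = sqrt(0.40729351^2 + 0.11835681^2) = 0.42414188
U = k * uc = 3 * 0.42414188
U = 1.2724

1.2724


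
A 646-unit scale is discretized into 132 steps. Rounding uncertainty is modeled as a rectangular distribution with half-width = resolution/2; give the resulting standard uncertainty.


resolution = range / divisions
resolution = 646 / 132 = 4.8939394
u_res = resolution / (2*sqrt(3))
u_res = 4.8939394 / 3.4641016
u_res = 1.4128

1.4128


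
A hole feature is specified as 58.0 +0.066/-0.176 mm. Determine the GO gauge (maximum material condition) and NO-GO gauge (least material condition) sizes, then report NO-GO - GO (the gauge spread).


GO = nominal - lower_tol (smallest hole = maximum material condition)
GO = 58.0 - 0.176 = 57.824
NO-GO = nominal + upper_tol (largest hole = least material condition)
NO-GO = 58.0 + 0.066 = 58.066
spread = NO-GO - GO = 58.066 - 57.824 = 0.2420

0.2420


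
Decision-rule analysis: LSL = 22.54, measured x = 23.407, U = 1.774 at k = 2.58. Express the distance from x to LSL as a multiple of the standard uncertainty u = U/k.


u = U / k = 1.774 / 2.58 = 0.6875969
margin = |LSL - x| = |22.54 - 23.407| = 0.867
z = margin / u = 0.867 / 0.6875969
z = 1.2609

1.2609


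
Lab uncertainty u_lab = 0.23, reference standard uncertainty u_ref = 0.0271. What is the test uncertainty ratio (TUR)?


TUR = u_lab / u_ref
= 0.23 / 0.0271
= 8.4871

8.4871


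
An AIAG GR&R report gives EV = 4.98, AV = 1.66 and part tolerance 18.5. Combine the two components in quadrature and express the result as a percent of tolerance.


GRR = sqrt(EV^2 + AV^2) = sqrt(4.98^2 + 1.66^2) = 5.2493809
%GRR = GRR / tol * 100 = 5.2493809 / 18.5 * 100
%GRR = 28.3750

28.3750


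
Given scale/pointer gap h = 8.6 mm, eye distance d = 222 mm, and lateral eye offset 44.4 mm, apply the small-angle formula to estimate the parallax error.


error = h * offset / d
= 8.6 * 44.4 / 222
= 1.7200

1.7200


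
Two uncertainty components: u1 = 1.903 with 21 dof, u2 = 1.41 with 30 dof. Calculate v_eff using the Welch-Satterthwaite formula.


uc = sqrt(u1^2 + u2^2) = sqrt(1.903^2 + 1.41^2) = 2.3684402
v_eff = uc^4 / (u1^4/v1 + u2^4/v2)
= 2.3684402^4 / (1.903^4/21 + 1.41^4/30)
= 31.466591 / 0.7562563
v_eff = 41.6084

41.6084


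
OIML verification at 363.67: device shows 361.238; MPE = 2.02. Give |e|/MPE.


e = indication - reference = 361.238 - 363.67 = -2.4320
|e| = 2.4320
ratio = |e| / MPE = 2.4320 / 2.02
ratio = 1.2040

1.2040


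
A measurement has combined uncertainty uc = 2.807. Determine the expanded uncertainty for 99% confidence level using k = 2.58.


U = k * uc
U = 2.58 * 2.807
U = 7.2421

7.2421


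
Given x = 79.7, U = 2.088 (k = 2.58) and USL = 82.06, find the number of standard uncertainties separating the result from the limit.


u = U / k = 2.088 / 2.58 = 0.80930233
margin = |USL - x| = |82.06 - 79.7| = 2.36
z = margin / u = 2.36 / 0.80930233
z = 2.9161

2.9161


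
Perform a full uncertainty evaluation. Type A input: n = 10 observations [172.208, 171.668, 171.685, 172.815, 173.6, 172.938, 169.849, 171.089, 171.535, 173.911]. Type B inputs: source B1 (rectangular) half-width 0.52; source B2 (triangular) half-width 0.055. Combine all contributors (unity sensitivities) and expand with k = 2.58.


mean = (172.208 + 171.668 + 171.685 + 172.815 + 173.6 + 172.938 + 169.849 + 171.089 + 171.535 + 173.911) / 10 = 172.1298
s = sqrt(sum((x - mean)^2)/(n-1)) = 1.2253421
u_A = s / sqrt(n) = 1.2253421 / sqrt(10) = 0.38748719
u_B1 = 0.52 / sqrt(3) = 0.30022214
u_B2 = 0.055 / sqrt(6) = 0.022453656
uc = sqrt(0.38748719^2 + 0.30022214^2 + 0.022453656^2) = 0.49069728
U = k * uc = 2.58 * 0.49069728
U = 1.2660

1.2660


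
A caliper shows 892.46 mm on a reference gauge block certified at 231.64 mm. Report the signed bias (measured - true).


Systematic error = measured - true
= 892.46 - 231.64
= 660.8200

660.8200


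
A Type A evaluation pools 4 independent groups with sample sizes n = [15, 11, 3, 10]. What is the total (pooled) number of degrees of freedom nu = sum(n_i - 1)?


nu = sum_i (n_i - 1)
nu = ((15 - 1) + (11 - 1) + (3 - 1) + (10 - 1))
nu = 14 + 10 + 2 + 9
nu = 35

35


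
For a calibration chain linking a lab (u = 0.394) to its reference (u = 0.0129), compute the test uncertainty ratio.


TUR = u_lab / u_ref
= 0.394 / 0.0129
= 30.5426

30.5426


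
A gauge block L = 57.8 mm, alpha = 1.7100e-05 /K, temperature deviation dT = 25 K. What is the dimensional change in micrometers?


dL = L * alpha * dT
= 57.8 * 1.7100e-05 * 25
= 0.0247095 mm
dL_um = 0.0247095 * 1000 = 24.7095 um

24.7095


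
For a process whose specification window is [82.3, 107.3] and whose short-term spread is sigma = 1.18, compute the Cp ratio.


Cp = (USL - LSL) / (6 * sigma)
= (107.3 - 82.3) / (6 * 1.18)
= 25.0000 / 7.0800
= 3.5311

3.5311


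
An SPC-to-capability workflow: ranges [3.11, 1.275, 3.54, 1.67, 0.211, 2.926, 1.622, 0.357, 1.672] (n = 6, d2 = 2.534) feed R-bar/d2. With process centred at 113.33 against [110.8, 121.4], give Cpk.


R_bar = (3.11 + 1.275 + 3.54 + 1.67 + 0.211 + 2.926 + 1.622 + 0.357 + 1.672) / 9 = 1.8203333
sigma = R_bar / d2 = 1.8203333 / 2.534 = 0.71836358
Cp = (USL - LSL)/(6*sigma) = (121.4 - 110.8)/(6*0.71836358) = 2.4593
Cpu = (121.4 - 113.33)/(3*0.71836358) = 3.7446
Cpl = (113.33 - 110.8)/(3*0.71836358) = 1.1740
Cpk = min(Cpu, Cpl) = 1.1740

1.1740


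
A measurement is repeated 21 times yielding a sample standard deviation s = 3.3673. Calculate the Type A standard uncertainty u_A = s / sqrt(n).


u_A = s / sqrt(n)
u_A = 3.3673 / sqrt(21)
u_A = 3.3673 / 4.5825757
u_A = 0.7348

0.7348


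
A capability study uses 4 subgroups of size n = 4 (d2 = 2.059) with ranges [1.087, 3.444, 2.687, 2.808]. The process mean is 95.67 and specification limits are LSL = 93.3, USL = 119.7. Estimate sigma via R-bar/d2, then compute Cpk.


R_bar = (1.087 + 3.444 + 2.687 + 2.808) / 4 = 2.5065
sigma = R_bar / d2 = 2.5065 / 2.059 = 1.2173385
Cp = (USL - LSL)/(6*sigma) = (119.7 - 93.3)/(6*1.2173385) = 3.6144
Cpu = (119.7 - 95.67)/(3*1.2173385) = 6.5799
Cpl = (95.67 - 93.3)/(3*1.2173385) = 0.6490
Cpk = min(Cpu, Cpl) = 0.6490

0.6490


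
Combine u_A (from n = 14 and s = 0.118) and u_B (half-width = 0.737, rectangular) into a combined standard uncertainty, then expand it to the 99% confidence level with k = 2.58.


u_A = s / sqrt(n) = 0.118 / sqrt(14) = 0.031536827
u_B = half_width / sqrt(3) = 0.737 / sqrt(3) = 0.42550715
uc = sqrt(u_A^2 + u_B^2) = sqrt(0.031536827^2 + 0.42550715^2) = 0.42667424
U = k * uc = 2.58 * 0.42667424
U = 1.1008

1.1008


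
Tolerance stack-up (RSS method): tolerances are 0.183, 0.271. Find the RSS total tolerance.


RSS = sqrt(0.183^2 + 0.271^2)
= sqrt(0.10693)
= 0.3270

0.3270


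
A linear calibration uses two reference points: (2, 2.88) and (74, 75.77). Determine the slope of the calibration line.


slope = (y2 - y1) / (x2 - x1)
= (75.77 - 2.88) / (74 - 2)
= 72.8900 / 72
= 1.0124

1.0124


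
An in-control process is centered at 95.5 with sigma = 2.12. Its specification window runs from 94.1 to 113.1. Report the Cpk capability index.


Cpu = (USL - mean) / (3*sigma) = (113.1 - 95.5) / (3*2.12) = 2.7673
Cpl = (mean - LSL) / (3*sigma) = (95.5 - 94.1) / (3*2.12) = 0.2201
Cpk = min(Cpu, Cpl) = 0.2201

0.2201


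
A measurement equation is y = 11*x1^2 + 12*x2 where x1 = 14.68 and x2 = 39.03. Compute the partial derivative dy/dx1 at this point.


y = 11*x1^2 + 12*x2
dy/dx1 = 2*11*x1
Evaluate at x1 = 14.68: c1 = 22 * 14.68
c1 = 322.9600

322.9600


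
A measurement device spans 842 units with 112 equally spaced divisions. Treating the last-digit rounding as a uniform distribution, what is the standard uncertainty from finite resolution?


resolution = range / divisions
resolution = 842 / 112 = 7.5178571
u_res = resolution / (2*sqrt(3))
u_res = 7.5178571 / 3.4641016
u_res = 2.1702

2.1702


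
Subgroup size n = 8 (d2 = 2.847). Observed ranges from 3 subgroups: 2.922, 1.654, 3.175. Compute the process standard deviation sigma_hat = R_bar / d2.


R_bar = (2.922 + 1.654 + 3.175) / 3
R_bar = 7.751 / 3 = 2.5836667
sigma_hat = R_bar / d2 = 2.5836667 / 2.847 = 0.9075

0.9075


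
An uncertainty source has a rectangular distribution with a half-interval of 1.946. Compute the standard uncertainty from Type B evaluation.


u_B = half_width / sqrt(3)
u_B = 1.946 / 1.7320508
u_B = 1.1235

1.1235


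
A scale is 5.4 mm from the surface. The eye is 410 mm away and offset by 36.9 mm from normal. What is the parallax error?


error = h * offset / d
= 5.4 * 36.9 / 410
= 0.4860

0.4860


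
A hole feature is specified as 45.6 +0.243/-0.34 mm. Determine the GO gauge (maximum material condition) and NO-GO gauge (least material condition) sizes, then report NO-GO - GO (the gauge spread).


GO = nominal - lower_tol (smallest hole = maximum material condition)
GO = 45.6 - 0.34 = 45.26
NO-GO = nominal + upper_tol (largest hole = least material condition)
NO-GO = 45.6 + 0.243 = 45.843
spread = NO-GO - GO = 45.843 - 45.26 = 0.5830

0.5830


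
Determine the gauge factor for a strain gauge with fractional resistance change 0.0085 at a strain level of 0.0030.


GF = (dR/R) / epsilon
= 0.0085 / 0.0030
= 2.8333

2.8333


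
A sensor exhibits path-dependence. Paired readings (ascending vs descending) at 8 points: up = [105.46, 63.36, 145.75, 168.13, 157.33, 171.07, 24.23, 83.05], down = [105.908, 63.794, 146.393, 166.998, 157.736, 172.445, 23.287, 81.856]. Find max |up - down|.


|105.46 - 105.908| = 0.4480
|63.36 - 63.794| = 0.4340
|145.75 - 146.393| = 0.6430
|168.13 - 166.998| = 1.1320
|157.33 - 157.736| = 0.4060
|171.07 - 172.445| = 1.3750
|24.23 - 23.287| = 0.9430
|83.05 - 81.856| = 1.1940
hysteresis = max(diffs) = 1.3750

1.3750


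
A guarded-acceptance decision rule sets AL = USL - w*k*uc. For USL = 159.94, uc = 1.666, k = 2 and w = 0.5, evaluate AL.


U = k * uc = 2 * 1.666 = 3.332
guard band g = w * U = 0.5 * 3.332 = 1.666
AL = USL - g = 159.94 - 1.666
AL = 158.2740

158.2740


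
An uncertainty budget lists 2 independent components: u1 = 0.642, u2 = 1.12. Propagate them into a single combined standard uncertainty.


uc = sqrt(0.642^2 + 1.12^2)
uc = sqrt(1.666564)
uc = 1.2910

1.2910


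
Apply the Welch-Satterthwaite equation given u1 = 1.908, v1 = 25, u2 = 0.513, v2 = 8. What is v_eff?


uc = sqrt(u1^2 + u2^2) = sqrt(1.908^2 + 0.513^2) = 1.9757614
v_eff = uc^4 / (u1^4/v1 + u2^4/v2)
= 1.9757614^4 / (1.908^4/25 + 0.513^4/8)
= 15.238351 / 0.53877637
v_eff = 28.2833

28.2833


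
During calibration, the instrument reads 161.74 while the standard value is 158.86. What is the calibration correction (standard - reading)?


Correction = standard - reading
= 158.86 - 161.74
= -2.8800

-2.8800


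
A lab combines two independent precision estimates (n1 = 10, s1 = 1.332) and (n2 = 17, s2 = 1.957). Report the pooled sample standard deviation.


s_p = sqrt(((n1-1)*s1^2 + (n2-1)*s2^2) / (n1+n2-2))
numerator = (10-1)*1.332^2 + (17-1)*1.957^2 = 15.968016 + 61.277584 = 77.2456
denominator = 10 + 17 - 2 = 25
s_p^2 = 77.2456 / 25 = 3.089824
s_p = sqrt(3.089824) = 1.7578

1.7578


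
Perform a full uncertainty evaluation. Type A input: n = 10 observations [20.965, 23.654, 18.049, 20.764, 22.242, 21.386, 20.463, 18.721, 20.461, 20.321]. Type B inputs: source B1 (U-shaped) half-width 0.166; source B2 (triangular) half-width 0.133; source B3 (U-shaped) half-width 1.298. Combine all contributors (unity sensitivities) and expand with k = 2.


mean = (20.965 + 23.654 + 18.049 + 20.764 + 22.242 + 21.386 + 20.463 + 18.721 + 20.461 + 20.321) / 10 = 20.7026
s = sqrt(sum((x - mean)^2)/(n-1)) = 1.5933857
u_A = s / sqrt(n) = 1.5933857 / sqrt(10) = 0.5038728
u_B1 = 0.166 / sqrt(2) = 0.11737973
u_B2 = 0.133 / sqrt(6) = 0.054297023
u_B3 = 1.298 / sqrt(2) = 0.9178246
uc = sqrt(0.5038728^2 + 0.11737973^2 + 0.054297023^2 + 0.9178246^2) = 1.0549957
U = k * uc = 2 * 1.0549957
U = 2.1100

2.1100


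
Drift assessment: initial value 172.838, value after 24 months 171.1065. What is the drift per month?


rate = (v2 - v1) / months
= (171.1065 - 172.838) / 24
= -1.7315 / 24
= -0.0721

-0.0721


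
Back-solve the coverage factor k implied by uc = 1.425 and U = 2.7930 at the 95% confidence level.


k = U / uc
k = 2.7930 / 1.425
k = 1.96

1.96


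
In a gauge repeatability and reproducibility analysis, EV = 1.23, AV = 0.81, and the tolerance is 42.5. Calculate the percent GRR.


GRR = sqrt(EV^2 + AV^2) = sqrt(1.23^2 + 0.81^2) = 1.4727525
%GRR = GRR / tol * 100 = 1.4727525 / 42.5 * 100
%GRR = 3.4653

3.4653


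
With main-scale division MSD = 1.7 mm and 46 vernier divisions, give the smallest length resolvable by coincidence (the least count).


LC = MSD / n_div
= 1.7 / 46
= 0.0370

0.0370


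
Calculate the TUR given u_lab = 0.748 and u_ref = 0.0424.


TUR = u_lab / u_ref
= 0.748 / 0.0424
= 17.6415

17.6415


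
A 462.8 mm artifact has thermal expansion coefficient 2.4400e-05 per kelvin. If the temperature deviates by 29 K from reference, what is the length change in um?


dL = L * alpha * dT
= 462.8 * 2.4400e-05 * 29
= 0.3274773 mm
dL_um = 0.3274773 * 1000 = 327.4773 um

327.4773


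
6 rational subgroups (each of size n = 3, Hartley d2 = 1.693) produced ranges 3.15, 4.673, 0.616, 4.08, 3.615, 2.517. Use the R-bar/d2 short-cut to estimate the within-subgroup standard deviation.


R_bar = (3.15 + 4.673 + 0.616 + 4.08 + 3.615 + 2.517) / 6
R_bar = 18.651 / 6 = 3.1085
sigma_hat = R_bar / d2 = 3.1085 / 1.693 = 1.8361

1.8361


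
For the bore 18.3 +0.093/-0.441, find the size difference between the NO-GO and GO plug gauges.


GO = nominal - lower_tol (smallest hole = maximum material condition)
GO = 18.3 - 0.441 = 17.859
NO-GO = nominal + upper_tol (largest hole = least material condition)
NO-GO = 18.3 + 0.093 = 18.393
spread = NO-GO - GO = 18.393 - 17.859 = 0.5340

0.5340


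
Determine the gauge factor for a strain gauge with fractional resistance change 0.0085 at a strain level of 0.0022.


GF = (dR/R) / epsilon
= 0.0085 / 0.0022
= 3.8636

3.8636


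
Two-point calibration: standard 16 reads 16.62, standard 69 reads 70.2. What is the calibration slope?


slope = (y2 - y1) / (x2 - x1)
= (70.2 - 16.62) / (69 - 16)
= 53.5800 / 53
= 1.0109

1.0109


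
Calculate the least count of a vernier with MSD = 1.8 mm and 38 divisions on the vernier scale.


LC = MSD / n_div
= 1.8 / 38
= 0.0474

0.0474


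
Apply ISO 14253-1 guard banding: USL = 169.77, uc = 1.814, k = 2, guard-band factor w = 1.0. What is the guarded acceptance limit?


U = k * uc = 2 * 1.814 = 3.628
guard band g = w * U = 1.0 * 3.628 = 3.628
AL = USL - g = 169.77 - 3.628
AL = 166.1420

166.1420


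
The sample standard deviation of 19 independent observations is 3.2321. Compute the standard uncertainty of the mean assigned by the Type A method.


u_A = s / sqrt(n)
u_A = 3.2321 / sqrt(19)
u_A = 3.2321 / 4.3588989
u_A = 0.7415

0.7415


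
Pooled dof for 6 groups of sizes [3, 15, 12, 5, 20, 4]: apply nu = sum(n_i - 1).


nu = sum_i (n_i - 1)
nu = ((3 - 1) + (15 - 1) + (12 - 1) + (5 - 1) + (20 - 1) + (4 - 1))
nu = 2 + 14 + 11 + 4 + 19 + 3
nu = 53

53


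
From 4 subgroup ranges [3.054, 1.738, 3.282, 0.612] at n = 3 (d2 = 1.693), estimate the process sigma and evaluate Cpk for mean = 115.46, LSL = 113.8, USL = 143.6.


R_bar = (3.054 + 1.738 + 3.282 + 0.612) / 4 = 2.1715
sigma = R_bar / d2 = 2.1715 / 1.693 = 1.2826344
Cp = (USL - LSL)/(6*sigma) = (143.6 - 113.8)/(6*1.2826344) = 3.8722
Cpu = (143.6 - 115.46)/(3*1.2826344) = 7.3131
Cpl = (115.46 - 113.8)/(3*1.2826344) = 0.4314
Cpk = min(Cpu, Cpl) = 0.4314

0.4314


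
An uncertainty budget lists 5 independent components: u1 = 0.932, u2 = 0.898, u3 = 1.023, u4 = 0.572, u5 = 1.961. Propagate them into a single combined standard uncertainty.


uc = sqrt(0.932^2 + 0.898^2 + 1.023^2 + 0.572^2 + 1.961^2)
uc = sqrt(6.894262)
uc = 2.6257

2.6257


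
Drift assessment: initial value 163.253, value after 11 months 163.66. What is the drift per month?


rate = (v2 - v1) / months
= (163.66 - 163.253) / 11
= 0.4070 / 11
= 0.0370

0.0370


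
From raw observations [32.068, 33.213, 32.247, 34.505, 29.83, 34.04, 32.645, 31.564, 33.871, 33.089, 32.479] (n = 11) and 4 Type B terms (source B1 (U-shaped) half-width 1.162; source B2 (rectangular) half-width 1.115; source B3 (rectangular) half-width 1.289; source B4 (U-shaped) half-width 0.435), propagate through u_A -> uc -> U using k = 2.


mean = (32.068 + 33.213 + 32.247 + 34.505 + 29.83 + 34.04 + 32.645 + 31.564 + 33.871 + 33.089 + 32.479) / 11 = 32.68645455
s = sqrt(sum((x - mean)^2)/(n-1)) = 1.3046545
u_A = s / sqrt(n) = 1.3046545 / sqrt(11) = 0.39336813
u_B1 = 1.162 / sqrt(2) = 0.82165808
u_B2 = 1.115 / sqrt(3) = 0.64374555
u_B3 = 1.289 / sqrt(3) = 0.7442045
u_B4 = 0.435 / sqrt(2) = 0.30759145
uc = sqrt(0.39336813^2 + 0.82165808^2 + 0.64374555^2 + 0.7442045^2 + 0.30759145^2) = 1.3757622
U = k * uc = 2 * 1.3757622
U = 2.7515

2.7515


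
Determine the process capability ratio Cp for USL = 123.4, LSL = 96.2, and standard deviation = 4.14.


Cp = (USL - LSL) / (6 * sigma)
= (123.4 - 96.2) / (6 * 4.14)
= 27.2000 / 24.8400
= 1.0950

1.0950


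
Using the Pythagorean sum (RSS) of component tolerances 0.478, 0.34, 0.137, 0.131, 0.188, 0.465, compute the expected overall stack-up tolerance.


RSS = sqrt(0.478^2 + 0.34^2 + 0.137^2 + 0.131^2 + 0.188^2 + 0.465^2)
= sqrt(0.631583)
= 0.7947

0.7947


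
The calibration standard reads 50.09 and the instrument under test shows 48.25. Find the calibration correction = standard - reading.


Correction = standard - reading
= 50.09 - 48.25
= 1.8400

1.8400


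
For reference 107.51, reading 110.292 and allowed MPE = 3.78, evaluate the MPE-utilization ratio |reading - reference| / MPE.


e = indication - reference = 110.292 - 107.51 = 2.7820
|e| = 2.7820
ratio = |e| / MPE = 2.7820 / 3.78
ratio = 0.7360

0.7360


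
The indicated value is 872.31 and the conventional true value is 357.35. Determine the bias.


Systematic error = measured - true
= 872.31 - 357.35
= 514.9600

514.9600


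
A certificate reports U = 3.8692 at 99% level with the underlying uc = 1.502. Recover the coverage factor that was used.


k = U / uc
k = 3.8692 / 1.502
k = 2.576

2.576


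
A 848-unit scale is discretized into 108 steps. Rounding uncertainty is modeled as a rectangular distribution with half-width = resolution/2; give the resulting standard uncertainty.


resolution = range / divisions
resolution = 848 / 108 = 7.8518519
u_res = resolution / (2*sqrt(3))
u_res = 7.8518519 / 3.4641016
u_res = 2.2666

2.2666


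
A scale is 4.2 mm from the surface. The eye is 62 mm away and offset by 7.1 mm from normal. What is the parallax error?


error = h * offset / d
= 4.2 * 7.1 / 62
= 0.4810

0.4810


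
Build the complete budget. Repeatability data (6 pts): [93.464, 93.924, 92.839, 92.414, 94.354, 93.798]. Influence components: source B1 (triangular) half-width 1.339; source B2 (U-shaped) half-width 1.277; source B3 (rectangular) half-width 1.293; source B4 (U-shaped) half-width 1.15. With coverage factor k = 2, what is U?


mean = (93.464 + 93.924 + 92.839 + 92.414 + 94.354 + 93.798) / 6 = 93.4655
s = sqrt(sum((x - mean)^2)/(n-1)) = 0.72226969
u_A = s / sqrt(n) = 0.72226969 / sqrt(6) = 0.29486537
u_B1 = 1.339 / sqrt(6) = 0.54664446
u_B2 = 1.277 / sqrt(2) = 0.90297536
u_B3 = 1.293 / sqrt(3) = 0.7465139
u_B4 = 1.15 / sqrt(2) = 0.8131728
uc = sqrt(0.29486537^2 + 0.54664446^2 + 0.90297536^2 + 0.7465139^2 + 0.8131728^2) = 1.5555267
U = k * uc = 2 * 1.5555267
U = 3.1111

3.1111


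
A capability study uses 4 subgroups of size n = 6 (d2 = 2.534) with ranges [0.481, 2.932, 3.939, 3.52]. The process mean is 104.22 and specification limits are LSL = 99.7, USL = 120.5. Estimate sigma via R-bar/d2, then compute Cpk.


R_bar = (0.481 + 2.932 + 3.939 + 3.52) / 4 = 2.718
sigma = R_bar / d2 = 2.718 / 2.534 = 1.0726125
Cp = (USL - LSL)/(6*sigma) = (120.5 - 99.7)/(6*1.0726125) = 3.2320
Cpu = (120.5 - 104.22)/(3*1.0726125) = 5.0593
Cpl = (104.22 - 99.7)/(3*1.0726125) = 1.4047
Cpk = min(Cpu, Cpl) = 1.4047

1.4047


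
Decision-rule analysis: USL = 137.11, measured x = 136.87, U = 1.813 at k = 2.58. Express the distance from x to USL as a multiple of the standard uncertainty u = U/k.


u = U / k = 1.813 / 2.58 = 0.70271318
margin = |USL - x| = |137.11 - 136.87| = 0.24
z = margin / u = 0.24 / 0.70271318
z = 0.3415

0.3415


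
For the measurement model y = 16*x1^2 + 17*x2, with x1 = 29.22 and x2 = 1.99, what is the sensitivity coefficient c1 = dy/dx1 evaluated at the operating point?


y = 16*x1^2 + 17*x2
dy/dx1 = 2*16*x1
Evaluate at x1 = 29.22: c1 = 32 * 29.22
c1 = 935.0400

935.0400


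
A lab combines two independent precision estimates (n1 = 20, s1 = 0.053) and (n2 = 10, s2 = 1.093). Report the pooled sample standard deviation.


s_p = sqrt(((n1-1)*s1^2 + (n2-1)*s2^2) / (n1+n2-2))
numerator = (20-1)*0.053^2 + (10-1)*1.093^2 = 0.053371 + 10.751841 = 10.805212
denominator = 20 + 10 - 2 = 28
s_p^2 = 10.805212 / 28 = 0.38590043
s_p = sqrt(0.38590043) = 0.6212

0.6212


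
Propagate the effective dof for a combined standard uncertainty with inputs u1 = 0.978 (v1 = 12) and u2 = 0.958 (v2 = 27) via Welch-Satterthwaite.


uc = sqrt(u1^2 + u2^2) = sqrt(0.978^2 + 0.958^2) = 1.3690318
v_eff = uc^4 / (u1^4/v1 + u2^4/v2)
= 1.3690318^4 / (0.978^4/12 + 0.958^4/27)
= 3.5128058 / 0.10743442
v_eff = 32.6972

32.6972


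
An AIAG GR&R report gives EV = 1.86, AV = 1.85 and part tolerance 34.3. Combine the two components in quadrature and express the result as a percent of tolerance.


GRR = sqrt(EV^2 + AV^2) = sqrt(1.86^2 + 1.85^2) = 2.6233757
%GRR = GRR / tol * 100 = 2.6233757 / 34.3 * 100
%GRR = 7.6483

7.6483


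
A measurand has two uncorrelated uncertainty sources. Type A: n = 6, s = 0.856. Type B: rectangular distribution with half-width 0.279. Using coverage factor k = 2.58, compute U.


u_A = s / sqrt(n) = 0.856 / sqrt(6) = 0.34946054
u_B = half_width / sqrt(3) = 0.279 / sqrt(3) = 0.16108073
uc = sqrt(u_A^2 + u_B^2) = sqrt(0.34946054^2 + 0.16108073^2) = 0.38479822
U = k * uc = 2.58 * 0.38479822
U = 0.9928

0.9928


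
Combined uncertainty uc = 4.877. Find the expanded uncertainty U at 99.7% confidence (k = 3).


U = k * uc
U = 3 * 4.877
U = 14.6310

14.6310


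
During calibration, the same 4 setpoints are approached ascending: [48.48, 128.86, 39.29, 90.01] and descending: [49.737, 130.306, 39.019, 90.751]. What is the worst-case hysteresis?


|48.48 - 49.737| = 1.2570
|128.86 - 130.306| = 1.4460
|39.29 - 39.019| = 0.2710
|90.01 - 90.751| = 0.7410
hysteresis = max(diffs) = 1.4460

1.4460


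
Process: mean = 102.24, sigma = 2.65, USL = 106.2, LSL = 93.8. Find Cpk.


Cpu = (USL - mean) / (3*sigma) = (106.2 - 102.24) / (3*2.65) = 0.4981
Cpl = (mean - LSL) / (3*sigma) = (102.24 - 93.8) / (3*2.65) = 1.0616
Cpk = min(Cpu, Cpl) = 0.4981

0.4981


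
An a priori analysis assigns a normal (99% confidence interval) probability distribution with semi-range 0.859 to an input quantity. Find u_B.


u_B = half_width / 2.576
u_B = 0.859 / 2.576
u_B = 0.3335

0.3335


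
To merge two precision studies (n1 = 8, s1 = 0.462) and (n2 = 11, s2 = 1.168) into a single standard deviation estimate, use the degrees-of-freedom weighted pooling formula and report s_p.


s_p = sqrt(((n1-1)*s1^2 + (n2-1)*s2^2) / (n1+n2-2))
numerator = (8-1)*0.462^2 + (11-1)*1.168^2 = 1.494108 + 13.64224 = 15.136348
denominator = 8 + 11 - 2 = 17
s_p^2 = 15.136348 / 17 = 0.89037341
s_p = sqrt(0.89037341) = 0.9436

0.9436


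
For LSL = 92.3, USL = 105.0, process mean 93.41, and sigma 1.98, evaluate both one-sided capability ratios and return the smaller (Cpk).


Cpu = (USL - mean) / (3*sigma) = (105.0 - 93.41) / (3*1.98) = 1.9512
Cpl = (mean - LSL) / (3*sigma) = (93.41 - 92.3) / (3*1.98) = 0.1869
Cpk = min(Cpu, Cpl) = 0.1869

0.1869


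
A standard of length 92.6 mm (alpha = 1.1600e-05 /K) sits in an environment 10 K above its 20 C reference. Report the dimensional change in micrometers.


dL = L * alpha * dT
= 92.6 * 1.1600e-05 * 10
= 0.0107416 mm
dL_um = 0.0107416 * 1000 = 10.7416 um

10.7416


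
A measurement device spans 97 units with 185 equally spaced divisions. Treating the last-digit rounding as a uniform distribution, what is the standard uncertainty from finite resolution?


resolution = range / divisions
resolution = 97 / 185 = 0.52432432
u_res = resolution / (2*sqrt(3))
u_res = 0.52432432 / 3.4641016
u_res = 0.1514

0.1514


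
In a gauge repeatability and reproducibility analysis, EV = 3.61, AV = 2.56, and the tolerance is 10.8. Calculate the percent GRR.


GRR = sqrt(EV^2 + AV^2) = sqrt(3.61^2 + 2.56^2) = 4.4255734
%GRR = GRR / tol * 100 = 4.4255734 / 10.8 * 100
%GRR = 40.9775

40.9775


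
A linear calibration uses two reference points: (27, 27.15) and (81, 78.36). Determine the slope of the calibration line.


slope = (y2 - y1) / (x2 - x1)
= (78.36 - 27.15) / (81 - 27)
= 51.2100 / 54
= 0.9483

0.9483


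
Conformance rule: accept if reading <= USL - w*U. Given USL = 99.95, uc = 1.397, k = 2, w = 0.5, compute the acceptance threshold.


U = k * uc = 2 * 1.397 = 2.794
guard band g = w * U = 0.5 * 2.794 = 1.397
AL = USL - g = 99.95 - 1.397
AL = 98.5530

98.5530


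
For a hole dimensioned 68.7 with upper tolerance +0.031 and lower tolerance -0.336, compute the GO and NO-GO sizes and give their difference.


GO = nominal - lower_tol (smallest hole = maximum material condition)
GO = 68.7 - 0.336 = 68.364
NO-GO = nominal + upper_tol (largest hole = least material condition)
NO-GO = 68.7 + 0.031 = 68.731
spread = NO-GO - GO = 68.731 - 68.364 = 0.3670

0.3670


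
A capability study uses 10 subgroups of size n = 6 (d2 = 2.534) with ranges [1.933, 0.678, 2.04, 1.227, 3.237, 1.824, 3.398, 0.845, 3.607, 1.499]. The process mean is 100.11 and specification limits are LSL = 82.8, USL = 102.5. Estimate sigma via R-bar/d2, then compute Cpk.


R_bar = (1.933 + 0.678 + 2.04 + 1.227 + 3.237 + 1.824 + 3.398 + 0.845 + 3.607 + 1.499) / 10 = 2.0288
sigma = R_bar / d2 = 2.0288 / 2.534 = 0.80063141
Cp = (USL - LSL)/(6*sigma) = (102.5 - 82.8)/(6*0.80063141) = 4.1009
Cpu = (102.5 - 100.11)/(3*0.80063141) = 0.9950
Cpl = (100.11 - 82.8)/(3*0.80063141) = 7.2068
Cpk = min(Cpu, Cpl) = 0.9950

0.9950


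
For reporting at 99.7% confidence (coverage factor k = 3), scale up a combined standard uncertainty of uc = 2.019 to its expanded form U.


U = k * uc
U = 3 * 2.019
U = 6.0570

6.0570


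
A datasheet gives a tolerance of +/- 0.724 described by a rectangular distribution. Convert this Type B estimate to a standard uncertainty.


u_B = half_width / sqrt(3)
u_B = 0.724 / 1.7320508
u_B = 0.4180

0.4180


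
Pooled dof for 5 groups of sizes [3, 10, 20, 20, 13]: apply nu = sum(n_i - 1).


nu = sum_i (n_i - 1)
nu = ((3 - 1) + (10 - 1) + (20 - 1) + (20 - 1) + (13 - 1))
nu = 2 + 9 + 19 + 19 + 12
nu = 61

61


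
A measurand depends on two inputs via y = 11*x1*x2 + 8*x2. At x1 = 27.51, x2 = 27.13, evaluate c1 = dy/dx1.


y = 11*x1*x2 + 8*x2
dy/dx1 = 11*x2
Evaluate at x2 = 27.13: c1 = 11 * 27.13
c1 = 298.4300

298.4300


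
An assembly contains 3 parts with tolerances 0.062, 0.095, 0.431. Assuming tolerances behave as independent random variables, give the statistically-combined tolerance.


RSS = sqrt(0.062^2 + 0.095^2 + 0.431^2)
= sqrt(0.19863)
= 0.4457

0.4457


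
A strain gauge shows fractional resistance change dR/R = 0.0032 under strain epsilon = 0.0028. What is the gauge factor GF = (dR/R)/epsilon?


GF = (dR/R) / epsilon
= 0.0032 / 0.0028
= 1.1429

1.1429


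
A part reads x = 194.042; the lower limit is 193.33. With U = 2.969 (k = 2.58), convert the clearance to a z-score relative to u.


u = U / k = 2.969 / 2.58 = 1.1507752
margin = |LSL - x| = |193.33 - 194.042| = 0.712
z = margin / u = 0.712 / 1.1507752
z = 0.6187

0.6187


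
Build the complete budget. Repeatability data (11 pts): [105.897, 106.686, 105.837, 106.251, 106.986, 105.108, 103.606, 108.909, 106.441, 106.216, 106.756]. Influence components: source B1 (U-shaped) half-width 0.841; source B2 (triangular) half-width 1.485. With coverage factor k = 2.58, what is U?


mean = (105.897 + 106.686 + 105.837 + 106.251 + 106.986 + 105.108 + 103.606 + 108.909 + 106.441 + 106.216 + 106.756) / 11 = 106.2448182
s = sqrt(sum((x - mean)^2)/(n-1)) = 1.2917248
u_A = s / sqrt(n) = 1.2917248 / sqrt(11) = 0.38946968
u_B1 = 0.841 / sqrt(2) = 0.5946768
u_B2 = 1.485 / sqrt(6) = 0.60624871
uc = sqrt(0.38946968^2 + 0.5946768^2 + 0.60624871^2) = 0.93427224
U = k * uc = 2.58 * 0.93427224
U = 2.4104

2.4104


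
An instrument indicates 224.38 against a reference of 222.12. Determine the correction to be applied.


Correction = standard - reading
= 222.12 - 224.38
= -2.2600

-2.2600


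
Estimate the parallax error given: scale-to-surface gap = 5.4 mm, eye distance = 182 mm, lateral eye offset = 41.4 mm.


error = h * offset / d
= 5.4 * 41.4 / 182
= 1.2284

1.2284
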